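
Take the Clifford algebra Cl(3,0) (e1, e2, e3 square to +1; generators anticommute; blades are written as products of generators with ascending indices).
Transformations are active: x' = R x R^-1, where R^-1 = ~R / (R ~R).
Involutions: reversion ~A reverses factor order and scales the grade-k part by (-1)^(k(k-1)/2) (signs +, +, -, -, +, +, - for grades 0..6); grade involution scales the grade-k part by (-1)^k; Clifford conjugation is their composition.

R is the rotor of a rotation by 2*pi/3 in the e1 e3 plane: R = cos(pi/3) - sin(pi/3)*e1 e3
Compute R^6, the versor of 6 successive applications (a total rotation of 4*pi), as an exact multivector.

Rotor phase runs at HALF the rotation angle; powers of one rotor simply add phase, so after 6 steps in e1 e3 the phase is 6*pi/3 = 2*pi and R^6 = cos(2*pi) - sin(2*pi)*e1 e3.
cos(2*pi) = 1 and sin(2*pi) = 0, so R^6 = 1. The total rotation 4*pi is 2 full turns, so every vector returns to itself, yet the rotor is +1, back on the identity sheet (an even number of 2*pi turns).
Answer: 1


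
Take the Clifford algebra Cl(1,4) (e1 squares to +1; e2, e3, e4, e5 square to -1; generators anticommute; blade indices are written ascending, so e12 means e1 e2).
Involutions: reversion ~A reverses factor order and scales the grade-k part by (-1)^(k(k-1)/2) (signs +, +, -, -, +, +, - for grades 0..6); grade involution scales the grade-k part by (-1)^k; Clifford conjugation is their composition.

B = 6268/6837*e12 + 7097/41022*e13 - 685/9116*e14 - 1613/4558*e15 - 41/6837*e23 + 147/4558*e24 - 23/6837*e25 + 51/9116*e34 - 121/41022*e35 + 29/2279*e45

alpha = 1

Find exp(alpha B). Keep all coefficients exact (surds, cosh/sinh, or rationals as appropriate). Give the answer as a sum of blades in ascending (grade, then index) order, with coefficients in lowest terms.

B^2 term by term: the squares give (6268/6837)^2*(e12)^2 + (7097/41022)^2*(e13)^2 + (-685/9116)^2*(e14)^2 + (-1613/4558)^2*(e15)^2 + (-41/6837)^2*(e23)^2 + (147/4558)^2*(e24)^2 + (-23/6837)^2*(e25)^2 + (51/9116)^2*(e34)^2 + (-121/41022)^2*(e35)^2 + (29/2279)^2*(e45)^2 = 39287824/46744569*(+1) + 50367409/1682804484*(+1) + 469225/83101456*(+1) + 2601769/20775364*(+1) + 1681/46744569*(-1) + 21609/20775364*(-1) + 529/46744569*(-1) + 2601/83101456*(-1) + 14641/1682804484*(-1) + 841/5193841*(-1) = 1 (each basis 2-blade squares to minus the product of its generators' squares); cross terms between blades sharing an index anticommute and cancel; the commuting (index-disjoint) pairs give grade-4 terms 2*c*c'*(blade product), which cancel blade by blade — e1234: 53278/5193841 - 347753/31163046 + 28085/31163046 = 0; e1235: -758428/140233707 + 163231/140233707 + 66133/15581523 = 0; e1245: 363544/15581523 - 15755/31163046 - 237111/10387682 = 0; e1345: 205813/46744569 - 82885/186978276 - 82263/20775364 = 0; e2345: -2378/15581523 + 5929/31163046 - 391/10387682 = 0 — confirming B is simple. So B^2 = 1.
B^2 = 1 — the positive square puts this in the hyperbolic regime; l = 1, alpha*l = 1, so exp(alpha B) = cosh(1) + (sinh(1)/1)*B = cosh(1) + (sinh(1))*B.
Answer: cosh(1) + 6268*sinh(1)/6837*e12 + 7097*sinh(1)/41022*e13 - 685*sinh(1)/9116*e14 - 1613*sinh(1)/4558*e15 - 41*sinh(1)/6837*e23 + 147*sinh(1)/4558*e24 - 23*sinh(1)/6837*e25 + 51*sinh(1)/9116*e34 - 121*sinh(1)/41022*e35 + 29*sinh(1)/2279*e45


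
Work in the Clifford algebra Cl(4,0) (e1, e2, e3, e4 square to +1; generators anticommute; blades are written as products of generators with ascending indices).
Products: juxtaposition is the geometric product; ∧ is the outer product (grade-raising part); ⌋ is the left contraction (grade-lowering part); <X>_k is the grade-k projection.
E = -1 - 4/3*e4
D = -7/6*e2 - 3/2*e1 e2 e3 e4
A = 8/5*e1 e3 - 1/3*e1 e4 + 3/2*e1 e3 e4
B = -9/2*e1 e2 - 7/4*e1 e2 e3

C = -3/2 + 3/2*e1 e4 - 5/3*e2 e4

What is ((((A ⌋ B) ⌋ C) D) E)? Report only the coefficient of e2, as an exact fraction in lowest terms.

step 1: -14/5*e2
step 2: 14/3*e4
step 3: 49/9*e2 e4 + 7*e1 e2 e3
step 4: -196/27*e2 - 49/9*e2 e4 - 7*e1 e2 e3 - 28/3*e1 e2 e3 e4
Answer: -196/27


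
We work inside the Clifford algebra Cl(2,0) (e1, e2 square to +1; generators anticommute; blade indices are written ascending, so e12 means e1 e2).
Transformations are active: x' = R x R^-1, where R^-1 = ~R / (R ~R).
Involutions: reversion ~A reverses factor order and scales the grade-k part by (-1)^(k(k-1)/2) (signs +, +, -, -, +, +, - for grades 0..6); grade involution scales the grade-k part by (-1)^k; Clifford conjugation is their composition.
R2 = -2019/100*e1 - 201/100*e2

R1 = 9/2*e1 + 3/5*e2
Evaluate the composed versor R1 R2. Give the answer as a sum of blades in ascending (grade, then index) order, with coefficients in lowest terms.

Distribute over the terms of R1 (each basis-blade product reordered to ascending indices, repeated generators contracted through their squares):
(9/2*e1) R2 = -18171/200 - 1809/200*e12
(3/5*e2) R2 = -603/500 + 6057/500*e12
Summing the partial products and collecting blades:
Answer: -92061/1000 + 3069/1000*e12


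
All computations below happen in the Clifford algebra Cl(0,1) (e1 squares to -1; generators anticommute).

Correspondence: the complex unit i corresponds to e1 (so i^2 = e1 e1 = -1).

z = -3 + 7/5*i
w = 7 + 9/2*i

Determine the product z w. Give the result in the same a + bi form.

In blades: z = -3 + 7/5*e1, w = 7 + 9/2*e1.
Distribute z over w term by term (generator squares from the signature, products reordered to ascending indices): (-3)*w = -21 - 27/2*e1; (7/5*e1)*w = -63/10 + 49/5*e1.
Sum: -273/10 - 37/10*e1; translating back through the correspondence:
Answer: -273/10 - 37/10*i


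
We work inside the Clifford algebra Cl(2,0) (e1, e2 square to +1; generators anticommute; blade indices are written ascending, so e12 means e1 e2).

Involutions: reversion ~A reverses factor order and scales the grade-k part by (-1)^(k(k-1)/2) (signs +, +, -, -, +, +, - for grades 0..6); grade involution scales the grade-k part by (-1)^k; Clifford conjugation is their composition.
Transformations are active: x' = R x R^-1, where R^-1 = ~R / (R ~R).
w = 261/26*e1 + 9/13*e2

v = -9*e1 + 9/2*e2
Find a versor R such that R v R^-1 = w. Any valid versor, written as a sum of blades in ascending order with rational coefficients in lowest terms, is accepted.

Reasoning: v^2 = w^2 = 405/4 since conjugation preserves the quadratic form; R = v + w = 27/26*e1 + 135/26*e2 is then valid when invertible, keeping its own part and reversing (v - w)/2.
Answer: 27/26*e1 + 135/26*e2


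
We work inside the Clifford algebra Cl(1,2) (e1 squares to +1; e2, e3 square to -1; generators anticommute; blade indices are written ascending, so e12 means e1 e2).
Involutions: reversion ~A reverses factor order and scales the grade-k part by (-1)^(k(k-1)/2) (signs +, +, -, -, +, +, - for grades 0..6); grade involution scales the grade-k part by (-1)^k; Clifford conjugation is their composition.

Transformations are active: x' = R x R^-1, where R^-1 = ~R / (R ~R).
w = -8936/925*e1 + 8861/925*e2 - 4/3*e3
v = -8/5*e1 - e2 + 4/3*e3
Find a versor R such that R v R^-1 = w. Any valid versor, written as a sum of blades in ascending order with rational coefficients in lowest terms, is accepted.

Key observation: q(v) = q(w) = -49/225 (sandwiches preserve the norm), so R = v + w = -10416/925*e1 + 7936/925*e2 works whenever it is invertible — the component of v along it is kept and (v - w)/2 reverses, sending v to w.
Answer: -10416/925*e1 + 7936/925*e2


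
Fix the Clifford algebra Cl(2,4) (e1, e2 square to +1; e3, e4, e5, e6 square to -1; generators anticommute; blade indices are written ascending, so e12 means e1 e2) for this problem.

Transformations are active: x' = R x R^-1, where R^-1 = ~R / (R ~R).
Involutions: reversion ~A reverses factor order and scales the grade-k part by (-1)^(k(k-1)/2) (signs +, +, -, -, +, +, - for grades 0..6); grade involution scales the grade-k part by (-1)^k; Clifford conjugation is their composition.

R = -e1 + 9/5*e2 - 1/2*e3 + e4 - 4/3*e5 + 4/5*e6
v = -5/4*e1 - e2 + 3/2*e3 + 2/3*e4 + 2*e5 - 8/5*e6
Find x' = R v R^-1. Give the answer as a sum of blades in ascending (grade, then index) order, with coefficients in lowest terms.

~R = -e1 + 9/5*e2 - 1/2*e3 + e4 - 4/3*e5 + 4/5*e6, and R ~R = 103/180, so R^-1 = ~R / (103/180).
R v = 87/25 + 13/4*e12 - 17/8*e13 + 7/12*e14 - 11/3*e15 + 13/5*e16 + 11/5*e23 + 11/5*e24 + 34/15*e25 - 52/25*e26 - 11/6*e34 + e35 - 2/5*e36 + 26/9*e45 - 32/15*e46 + 8/15*e56
Answer: -22481/2060*e1 + 58951/2575*e2 - 7809/1030*e3 + 17762/1545*e4 - 9382/515*e5 + 29176/2575*e6


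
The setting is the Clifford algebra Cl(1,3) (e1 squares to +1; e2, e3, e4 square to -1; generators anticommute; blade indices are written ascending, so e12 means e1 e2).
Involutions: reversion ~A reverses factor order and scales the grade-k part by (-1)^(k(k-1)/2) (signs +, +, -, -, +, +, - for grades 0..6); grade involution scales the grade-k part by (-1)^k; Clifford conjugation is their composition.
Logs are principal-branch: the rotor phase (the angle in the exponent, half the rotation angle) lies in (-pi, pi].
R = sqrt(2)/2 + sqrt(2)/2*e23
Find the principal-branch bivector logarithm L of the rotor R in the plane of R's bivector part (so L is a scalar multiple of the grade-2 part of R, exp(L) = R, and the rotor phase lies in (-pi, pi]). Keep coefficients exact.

The scalar part of R is sqrt(2)/2, which pins the rotor phase on the principal branch; dividing the bivector part by the sine of that phase recovers the unit plane, and L is the phase times that plane.
Concretely: cos(phase) = sqrt(2)/2 gives phase = ±pi/4, and since phase/sin(phase) is even the sign is immaterial: L = (phase/sin(phase)) * <R>_2 = (sqrt(2)*pi/4) * <R>_2.
Answer: pi/4*e23


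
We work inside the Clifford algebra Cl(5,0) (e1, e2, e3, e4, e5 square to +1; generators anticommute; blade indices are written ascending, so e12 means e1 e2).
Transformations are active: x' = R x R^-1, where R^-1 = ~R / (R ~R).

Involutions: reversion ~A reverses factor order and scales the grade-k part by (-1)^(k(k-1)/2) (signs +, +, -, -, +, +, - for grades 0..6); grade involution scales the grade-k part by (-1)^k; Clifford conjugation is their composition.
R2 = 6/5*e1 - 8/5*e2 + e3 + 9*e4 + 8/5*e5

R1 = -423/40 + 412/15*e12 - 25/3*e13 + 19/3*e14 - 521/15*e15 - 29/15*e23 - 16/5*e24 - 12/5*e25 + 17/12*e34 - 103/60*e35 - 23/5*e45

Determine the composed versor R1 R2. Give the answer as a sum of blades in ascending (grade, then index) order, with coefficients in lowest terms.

Distribute over the terms of R2 (each basis-blade product reordered to ascending indices, repeated generators contracted through their squares):
R1 (6/5*e1) = -1269/100*e1 - 824/25*e2 + 10*e3 - 38/5*e4 + 1042/25*e5 - 58/25*e123 - 96/25*e124 - 72/25*e125 + 17/10*e134 - 103/50*e135 - 138/25*e145
R1 (-8/5*e2) = -3296/75*e1 + 423/25*e2 - 232/75*e3 - 128/25*e4 - 96/25*e5 - 40/3*e123 + 152/15*e124 - 4168/75*e125 - 34/15*e234 + 206/75*e235 + 184/25*e245
R1 (e3) = -25/3*e1 - 29/15*e2 - 423/40*e3 - 17/12*e4 + 103/60*e5 + 412/15*e123 - 19/3*e134 + 521/15*e135 + 16/5*e234 + 12/5*e235 - 23/5*e345
R1 (9*e4) = 57*e1 - 144/5*e2 + 51/4*e3 - 3807/40*e4 + 207/5*e5 + 1236/5*e124 - 75*e134 + 1563/5*e145 - 87/5*e234 + 108/5*e245 + 309/20*e345
R1 (8/5*e5) = -4168/75*e1 - 96/25*e2 - 206/75*e3 - 184/25*e4 - 423/25*e5 + 3296/75*e125 - 40/3*e135 + 152/15*e145 - 232/75*e235 - 128/25*e245 + 34/15*e345
Summing the partial products and collecting blades:
Answer: -19063/300*e1 - 3796/75*e2 + 1267/200*e3 - 70003/600*e4 + 19211/300*e5 + 886/75*e123 + 19012/75*e124 - 1088/75*e125 - 2389/30*e134 + 967/50*e135 + 23791/75*e145 - 247/15*e234 + 154/75*e235 + 596/25*e245 + 787/60*e345


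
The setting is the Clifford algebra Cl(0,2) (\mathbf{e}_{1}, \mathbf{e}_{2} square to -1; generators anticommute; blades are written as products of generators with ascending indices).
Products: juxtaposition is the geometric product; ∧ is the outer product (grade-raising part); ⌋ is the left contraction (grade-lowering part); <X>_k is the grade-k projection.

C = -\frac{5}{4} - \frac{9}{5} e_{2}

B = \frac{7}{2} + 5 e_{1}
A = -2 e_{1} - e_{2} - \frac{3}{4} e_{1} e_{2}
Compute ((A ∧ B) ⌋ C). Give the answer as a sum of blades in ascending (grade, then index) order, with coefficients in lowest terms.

step 1: -7 e_{1} - \frac{7}{2} e_{2} + \frac{19}{8} e_{1} e_{2}
step 2: -\frac{63}{10}
Answer: -\frac{63}{10}


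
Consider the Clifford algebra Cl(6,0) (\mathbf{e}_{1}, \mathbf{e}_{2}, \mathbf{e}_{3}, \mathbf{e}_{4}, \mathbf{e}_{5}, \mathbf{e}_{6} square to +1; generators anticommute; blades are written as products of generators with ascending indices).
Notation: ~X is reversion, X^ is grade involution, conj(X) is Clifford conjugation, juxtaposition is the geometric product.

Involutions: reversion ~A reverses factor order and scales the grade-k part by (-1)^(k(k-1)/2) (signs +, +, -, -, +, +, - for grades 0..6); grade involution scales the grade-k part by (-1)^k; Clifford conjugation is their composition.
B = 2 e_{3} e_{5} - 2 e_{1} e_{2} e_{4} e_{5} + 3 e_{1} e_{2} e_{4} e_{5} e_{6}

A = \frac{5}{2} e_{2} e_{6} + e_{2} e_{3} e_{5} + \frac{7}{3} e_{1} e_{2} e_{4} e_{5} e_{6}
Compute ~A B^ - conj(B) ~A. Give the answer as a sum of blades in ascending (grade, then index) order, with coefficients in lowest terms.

first term: -7 + 2 e_{2} - \frac{14}{3} e_{6} + 2 e_{1} e_{3} e_{4} - \frac{15}{2} e_{1} e_{4} e_{5} + 3 e_{1} e_{3} e_{4} e_{6} - 5 e_{1} e_{4} e_{5} e_{6} - 5 e_{2} e_{3} e_{5} e_{6} + \frac{14}{3} e_{1} e_{2} e_{3} e_{4} e_{6}
second term: -7 - 2 e_{2} - \frac{14}{3} e_{6} + 2 e_{1} e_{3} e_{4} - \frac{15}{2} e_{1} e_{4} e_{5} - 3 e_{1} e_{3} e_{4} e_{6} + 5 e_{1} e_{4} e_{5} e_{6} + 5 e_{2} e_{3} e_{5} e_{6} + \frac{14}{3} e_{1} e_{2} e_{3} e_{4} e_{6}
Answer: 4 e_{2} + 6 e_{1} e_{3} e_{4} e_{6} - 10 e_{1} e_{4} e_{5} e_{6} - 10 e_{2} e_{3} e_{5} e_{6}


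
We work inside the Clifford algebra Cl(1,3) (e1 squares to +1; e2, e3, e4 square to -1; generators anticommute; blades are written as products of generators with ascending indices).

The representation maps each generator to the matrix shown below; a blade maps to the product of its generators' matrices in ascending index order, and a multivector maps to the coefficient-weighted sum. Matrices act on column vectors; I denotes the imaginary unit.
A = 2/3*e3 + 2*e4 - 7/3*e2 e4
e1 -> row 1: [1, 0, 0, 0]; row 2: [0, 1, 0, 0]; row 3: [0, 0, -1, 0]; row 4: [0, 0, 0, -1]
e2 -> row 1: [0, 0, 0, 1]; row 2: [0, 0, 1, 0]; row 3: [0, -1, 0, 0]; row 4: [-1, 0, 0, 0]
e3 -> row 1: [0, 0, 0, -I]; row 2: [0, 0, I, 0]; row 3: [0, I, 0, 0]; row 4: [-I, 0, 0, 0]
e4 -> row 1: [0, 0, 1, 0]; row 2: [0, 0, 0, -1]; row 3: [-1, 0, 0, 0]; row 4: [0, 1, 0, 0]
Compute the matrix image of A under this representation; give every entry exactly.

Bivector images (products of the table entries): rho(e2 e4) = rho(e2)rho(e4) = row 1: [0, 1, 0, 0]; row 2: [-1, 0, 0, 0]; row 3: [0, 0, 0, 1]; row 4: [0, 0, -1, 0].
M = (2/3)*rho(e3) + (2)*rho(e4) + (-7/3)*rho(e2 e4), summed entrywise:
Answer: row 1: [0, -7/3, 2, -2*I/3]; row 2: [7/3, 0, 2*I/3, -2]; row 3: [-2, 2*I/3, 0, -7/3]; row 4: [-2*I/3, 2, 7/3, 0]


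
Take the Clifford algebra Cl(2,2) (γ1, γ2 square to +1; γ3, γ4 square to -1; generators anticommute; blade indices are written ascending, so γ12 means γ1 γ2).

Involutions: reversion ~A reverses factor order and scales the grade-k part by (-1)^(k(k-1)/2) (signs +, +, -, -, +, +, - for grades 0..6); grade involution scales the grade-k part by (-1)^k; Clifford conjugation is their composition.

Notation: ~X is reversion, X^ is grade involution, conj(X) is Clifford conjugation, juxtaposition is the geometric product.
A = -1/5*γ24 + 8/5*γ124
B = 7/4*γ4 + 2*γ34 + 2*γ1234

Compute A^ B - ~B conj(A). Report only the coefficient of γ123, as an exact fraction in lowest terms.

first term: 7/20*γ2 + 16/5*γ3 + 14/5*γ12 + 2/5*γ13 - 2/5*γ23 - 16/5*γ123
second term: 7/20*γ2 + 16/5*γ3 - 14/5*γ12 - 2/5*γ13 + 2/5*γ23 + 16/5*γ123
Answer: -32/5


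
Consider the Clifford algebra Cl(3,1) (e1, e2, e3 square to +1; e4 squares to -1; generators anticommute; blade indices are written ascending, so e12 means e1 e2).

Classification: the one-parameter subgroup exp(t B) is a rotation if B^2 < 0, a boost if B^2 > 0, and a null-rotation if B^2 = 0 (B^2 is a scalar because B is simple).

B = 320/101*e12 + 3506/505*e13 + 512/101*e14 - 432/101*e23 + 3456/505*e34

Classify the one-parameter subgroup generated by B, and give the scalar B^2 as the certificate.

B^2 term by term: the squares give (320/101)^2*(e12)^2 + (3506/505)^2*(e13)^2 + (512/101)^2*(e14)^2 + (-432/101)^2*(e23)^2 + (3456/505)^2*(e34)^2 = 102400/10201*(-1) + 12292036/255025*(-1) + 262144/10201*(+1) + 186624/10201*(-1) + 11943936/255025*(+1) = -4 (each basis 2-blade squares to minus the product of its generators' squares); cross terms between blades sharing an index anticommute and cancel; the commuting (index-disjoint) pairs give grade-4 terms 2*c*c'*(blade product), which cancel blade by blade — e1234: 442368/10201 - 442368/10201 = 0 — confirming B is simple. So B^2 = -4.
Answer: rotation, certificate B^2 = -4. The invariant at work: B^2 = -4 is unchanged by conjugation, hence its sign classifies the subgroup whatever basis B is written in.


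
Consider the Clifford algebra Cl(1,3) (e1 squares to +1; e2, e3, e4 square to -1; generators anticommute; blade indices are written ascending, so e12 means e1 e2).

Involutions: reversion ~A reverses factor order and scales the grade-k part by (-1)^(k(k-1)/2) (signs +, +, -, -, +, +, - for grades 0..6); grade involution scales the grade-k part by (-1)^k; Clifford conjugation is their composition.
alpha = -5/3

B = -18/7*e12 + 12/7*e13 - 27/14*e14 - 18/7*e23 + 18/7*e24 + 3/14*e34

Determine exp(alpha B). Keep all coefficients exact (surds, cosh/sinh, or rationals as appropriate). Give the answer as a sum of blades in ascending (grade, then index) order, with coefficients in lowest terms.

B^2 term by term: the squares give (-18/7)^2*(e12)^2 + (12/7)^2*(e13)^2 + (-27/14)^2*(e14)^2 + (-18/7)^2*(e23)^2 + (18/7)^2*(e24)^2 + (3/14)^2*(e34)^2 = 324/49*(+1) + 144/49*(+1) + 729/196*(+1) + 324/49*(-1) + 324/49*(-1) + 9/196*(-1) = 0 (each basis 2-blade squares to minus the product of its generators' squares); cross terms between blades sharing an index anticommute and cancel; the commuting (index-disjoint) pairs give grade-4 terms 2*c*c'*(blade product), which cancel blade by blade — e1234: -54/49 - 432/49 + 486/49 = 0 — confirming B is simple. So B^2 = 0.
B^2 = 0, so the series closes: exp(alpha B) = 1 + alpha B (parabolic case).
Answer: 1 + 30/7*e12 - 20/7*e13 + 45/14*e14 + 30/7*e23 - 30/7*e24 - 5/14*e34


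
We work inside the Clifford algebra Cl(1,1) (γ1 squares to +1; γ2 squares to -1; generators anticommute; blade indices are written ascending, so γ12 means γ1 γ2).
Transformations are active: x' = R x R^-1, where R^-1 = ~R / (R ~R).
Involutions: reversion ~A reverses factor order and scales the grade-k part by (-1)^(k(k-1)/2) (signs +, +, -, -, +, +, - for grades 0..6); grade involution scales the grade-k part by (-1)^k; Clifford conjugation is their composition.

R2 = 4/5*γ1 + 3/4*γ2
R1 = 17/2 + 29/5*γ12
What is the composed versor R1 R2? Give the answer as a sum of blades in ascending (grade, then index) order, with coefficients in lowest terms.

Distribute over the terms of R1 (each basis-blade product reordered to ascending indices, repeated generators contracted through their squares):
(17/2) R2 = 34/5*γ1 + 51/8*γ2
(29/5*γ12) R2 = -87/20*γ1 - 116/25*γ2
Summing the partial products and collecting blades:
Answer: 49/20*γ1 + 347/200*γ2


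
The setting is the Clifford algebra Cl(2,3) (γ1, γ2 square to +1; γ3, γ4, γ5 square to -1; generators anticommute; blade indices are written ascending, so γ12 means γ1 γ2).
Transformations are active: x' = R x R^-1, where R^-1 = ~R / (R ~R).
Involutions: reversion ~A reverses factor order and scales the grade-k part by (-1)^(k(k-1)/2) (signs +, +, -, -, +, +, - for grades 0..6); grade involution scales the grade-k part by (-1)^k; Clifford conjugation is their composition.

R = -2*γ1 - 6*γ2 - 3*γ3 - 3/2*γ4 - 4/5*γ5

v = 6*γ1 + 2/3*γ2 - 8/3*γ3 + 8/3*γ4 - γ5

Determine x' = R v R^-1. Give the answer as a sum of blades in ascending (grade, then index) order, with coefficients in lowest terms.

~R = -2*γ1 - 6*γ2 - 3*γ3 - 3/2*γ4 - 4/5*γ5, and R ~R = 2811/100, so R^-1 = ~R / (2811/100).
R v = -104/5 + 104/3*γ12 + 70/3*γ13 + 11/3*γ14 + 34/5*γ15 + 18*γ23 - 15*γ24 + 98/15*γ25 - 12*γ34 + 13/15*γ35 + 109/30*γ45
Answer: -8546/2811*γ1 + 23086/2811*γ2 + 19976/2811*γ3 - 1256/2811*γ4 + 6139/2811*γ5


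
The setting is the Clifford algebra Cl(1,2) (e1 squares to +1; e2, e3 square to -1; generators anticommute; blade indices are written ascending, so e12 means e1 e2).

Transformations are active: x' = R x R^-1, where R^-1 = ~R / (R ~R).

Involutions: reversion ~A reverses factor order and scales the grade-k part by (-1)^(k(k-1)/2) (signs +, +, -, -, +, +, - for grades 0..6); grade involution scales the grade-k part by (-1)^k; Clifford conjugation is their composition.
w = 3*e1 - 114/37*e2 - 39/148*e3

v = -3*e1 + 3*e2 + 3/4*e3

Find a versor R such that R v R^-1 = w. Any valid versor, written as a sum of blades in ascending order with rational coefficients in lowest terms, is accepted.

Take R = v + w = -3/37*e2 + 18/37*e3. Because q(v) = q(w) = -9/16, conjugation by R sends v exactly to w.
Answer: -3/37*e2 + 18/37*e3


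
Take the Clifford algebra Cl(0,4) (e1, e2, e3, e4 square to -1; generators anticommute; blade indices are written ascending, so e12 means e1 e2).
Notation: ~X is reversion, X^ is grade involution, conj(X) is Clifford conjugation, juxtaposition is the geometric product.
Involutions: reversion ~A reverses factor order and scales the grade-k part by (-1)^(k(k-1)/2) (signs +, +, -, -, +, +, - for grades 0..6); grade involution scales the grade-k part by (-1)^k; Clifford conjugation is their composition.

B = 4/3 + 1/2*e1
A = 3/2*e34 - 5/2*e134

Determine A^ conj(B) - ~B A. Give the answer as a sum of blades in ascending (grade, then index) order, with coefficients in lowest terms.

first term: 13/4*e34 + 31/12*e134
second term: 13/4*e34 - 31/12*e134
Answer: 31/6*e134


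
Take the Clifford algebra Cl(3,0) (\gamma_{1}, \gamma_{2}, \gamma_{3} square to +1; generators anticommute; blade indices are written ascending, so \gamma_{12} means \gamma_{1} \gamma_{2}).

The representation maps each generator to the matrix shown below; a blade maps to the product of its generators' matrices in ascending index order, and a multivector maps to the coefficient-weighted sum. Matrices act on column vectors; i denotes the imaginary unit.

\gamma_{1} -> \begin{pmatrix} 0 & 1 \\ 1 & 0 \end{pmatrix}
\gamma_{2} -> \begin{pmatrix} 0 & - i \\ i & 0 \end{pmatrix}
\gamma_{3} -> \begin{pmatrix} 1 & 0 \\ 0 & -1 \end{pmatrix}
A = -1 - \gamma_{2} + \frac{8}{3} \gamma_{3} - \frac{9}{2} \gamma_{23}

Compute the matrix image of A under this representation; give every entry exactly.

Bivector images (products of the table entries): rho(\gamma_{23}) = rho(\gamma_{2})rho(\gamma_{3}) = \begin{pmatrix} 0 & i \\ i & 0 \end{pmatrix}.
M = (-1)*1 + (-1)*rho(\gamma_{2}) + (\frac{8}{3})*rho(\gamma_{3}) + (-\frac{9}{2})*rho(\gamma_{23}), summed entrywise (1 is the identity matrix):
Answer: \begin{pmatrix} \frac{5}{3} & - \frac{7 i}{2} \\ - \frac{11 i}{2} & - \frac{11}{3} \end{pmatrix}


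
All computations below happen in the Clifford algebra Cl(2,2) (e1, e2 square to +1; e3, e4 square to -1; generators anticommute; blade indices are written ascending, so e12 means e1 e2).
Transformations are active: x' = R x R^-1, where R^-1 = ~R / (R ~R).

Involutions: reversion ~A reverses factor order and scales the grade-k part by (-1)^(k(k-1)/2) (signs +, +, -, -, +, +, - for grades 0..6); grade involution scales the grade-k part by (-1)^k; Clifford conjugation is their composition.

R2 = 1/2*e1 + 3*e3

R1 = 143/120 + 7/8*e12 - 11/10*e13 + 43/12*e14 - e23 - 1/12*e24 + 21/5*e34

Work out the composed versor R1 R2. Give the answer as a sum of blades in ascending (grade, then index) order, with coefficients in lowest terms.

Distribute over the terms of R2 (each basis-blade product reordered to ascending indices, repeated generators contracted through their squares):
R1 (1/2*e1) = 143/240*e1 - 7/16*e2 + 11/20*e3 - 43/24*e4 - 1/2*e123 - 1/24*e124 + 21/10*e134
R1 (3*e3) = 33/10*e1 + 3*e2 + 143/40*e3 + 63/5*e4 + 21/8*e123 - 43/4*e134 + 1/4*e234
Summing the partial products and collecting blades:
Answer: 187/48*e1 + 41/16*e2 + 33/8*e3 + 1297/120*e4 + 17/8*e123 - 1/24*e124 - 173/20*e134 + 1/4*e234


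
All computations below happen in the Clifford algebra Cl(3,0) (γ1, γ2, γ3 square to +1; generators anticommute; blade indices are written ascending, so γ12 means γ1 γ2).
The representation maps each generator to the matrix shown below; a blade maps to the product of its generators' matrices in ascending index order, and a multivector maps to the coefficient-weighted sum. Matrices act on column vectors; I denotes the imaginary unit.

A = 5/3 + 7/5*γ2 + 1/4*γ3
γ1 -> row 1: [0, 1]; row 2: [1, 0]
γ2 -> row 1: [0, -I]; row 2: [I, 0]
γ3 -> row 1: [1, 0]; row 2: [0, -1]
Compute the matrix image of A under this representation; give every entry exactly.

M = (5/3)*1 + (7/5)*rho(γ2) + (1/4)*rho(γ3), summed entrywise (1 is the identity matrix):
Answer: row 1: [23/12, -7*I/5]; row 2: [7*I/5, 17/12]


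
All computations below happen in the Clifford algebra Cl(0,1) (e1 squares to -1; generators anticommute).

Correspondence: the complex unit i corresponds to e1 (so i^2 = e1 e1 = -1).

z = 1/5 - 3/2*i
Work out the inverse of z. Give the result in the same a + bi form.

In blades: z = 1/5 - 3/2*e1.
With qbar = 1/5 + 3/2*e1 (scalar fixed, mapped units negated), z qbar = 229/100 (the sum of squared coefficients), so z^-1 = qbar / (229/100) = 20/229 + 150/229*e1; translating back:
Answer: 20/229 + 150/229*i


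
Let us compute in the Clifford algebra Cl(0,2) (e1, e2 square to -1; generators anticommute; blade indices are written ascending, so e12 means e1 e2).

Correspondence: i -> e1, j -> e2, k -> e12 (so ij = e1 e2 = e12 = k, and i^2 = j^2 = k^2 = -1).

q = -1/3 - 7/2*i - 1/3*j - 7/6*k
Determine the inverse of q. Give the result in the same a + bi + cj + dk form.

In blades: q = -1/3 - 7/2*e1 - 1/3*e2 - 7/6*e12.
With qbar = -1/3 + 7/2*e1 + 1/3*e2 + 7/6*e12 (scalar fixed, mapped units negated), q qbar = 83/6 (the sum of squared coefficients), so q^-1 = qbar / (83/6) = -2/83 + 21/83*e1 + 2/83*e2 + 7/83*e12; translating back:
Answer: -2/83 + 21/83*i + 2/83*j + 7/83*k


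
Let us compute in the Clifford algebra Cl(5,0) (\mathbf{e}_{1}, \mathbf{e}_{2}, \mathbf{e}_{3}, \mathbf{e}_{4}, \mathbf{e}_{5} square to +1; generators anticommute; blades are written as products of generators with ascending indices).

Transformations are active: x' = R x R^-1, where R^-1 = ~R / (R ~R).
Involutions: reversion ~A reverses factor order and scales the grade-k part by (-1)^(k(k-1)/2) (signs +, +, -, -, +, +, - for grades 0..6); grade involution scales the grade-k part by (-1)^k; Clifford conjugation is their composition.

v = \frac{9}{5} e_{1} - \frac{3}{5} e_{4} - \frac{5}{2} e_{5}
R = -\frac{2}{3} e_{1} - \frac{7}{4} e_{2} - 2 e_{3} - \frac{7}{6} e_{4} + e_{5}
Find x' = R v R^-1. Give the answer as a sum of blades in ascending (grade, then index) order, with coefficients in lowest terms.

~R = -\frac{2}{3} e_{1} - \frac{7}{4} e_{2} - 2 e_{3} - \frac{7}{6} e_{4} + e_{5}, and R ~R = \frac{1421}{144}, so R^-1 = ~R / (\frac{1421}{144}).
R v = -3 + \frac{63}{20} e_{1} e_{2} + \frac{18}{5} e_{1} e_{3} + \frac{5}{2} e_{1} e_{4} - \frac{2}{15} e_{1} e_{5} + \frac{21}{20} e_{2} e_{4} + \frac{35}{8} e_{2} e_{5} + \frac{6}{5} e_{3} e_{4} + 5 e_{3} e_{5} + \frac{211}{60} e_{4} e_{5}
Answer: -\frac{9909}{7105} e_{1} + \frac{216}{203} e_{2} + \frac{1728}{1421} e_{3} + \frac{1329}{1015} e_{4} + \frac{5377}{2842} e_{5}


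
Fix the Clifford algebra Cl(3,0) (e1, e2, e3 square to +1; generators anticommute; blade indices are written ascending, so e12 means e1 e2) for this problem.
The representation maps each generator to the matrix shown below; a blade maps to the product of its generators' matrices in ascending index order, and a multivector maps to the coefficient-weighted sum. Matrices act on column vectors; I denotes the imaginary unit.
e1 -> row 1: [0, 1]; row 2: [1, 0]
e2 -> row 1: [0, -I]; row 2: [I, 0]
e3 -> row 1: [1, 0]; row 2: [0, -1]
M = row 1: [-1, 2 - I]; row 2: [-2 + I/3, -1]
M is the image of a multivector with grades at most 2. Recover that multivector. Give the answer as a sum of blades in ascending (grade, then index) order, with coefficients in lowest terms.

Method: 1, rho(e1), rho(e2), rho(e3) form a trace-orthogonal basis of the 2x2 complex matrices (tr(X Y) = 2 if X = Y, else 0), so M = m0*1 + m1*rho(e1) + m2*rho(e2) + m3*rho(e3) with m0 = tr(M)/2 = -1, m1 = tr(M rho(e1))/2 = -I/3, m2 = tr(M rho(e2))/2 = 2/3 + 2*I, m3 = tr(M rho(e3))/2 = 0.
Multiplying table entries, the bivector images are rho(e12) = I*rho(e3), rho(e13) = -I*rho(e2), rho(e23) = I*rho(e1); with real blade coefficients the real parts of m0..m3 are the coefficients of 1, e1, e2, e3 and the imaginary parts give the bivectors (e23: Im m1, e13: -Im m2, e12: Im m3).
Answer: -1 + 2/3*e2 - 2*e13 - 1/3*e23


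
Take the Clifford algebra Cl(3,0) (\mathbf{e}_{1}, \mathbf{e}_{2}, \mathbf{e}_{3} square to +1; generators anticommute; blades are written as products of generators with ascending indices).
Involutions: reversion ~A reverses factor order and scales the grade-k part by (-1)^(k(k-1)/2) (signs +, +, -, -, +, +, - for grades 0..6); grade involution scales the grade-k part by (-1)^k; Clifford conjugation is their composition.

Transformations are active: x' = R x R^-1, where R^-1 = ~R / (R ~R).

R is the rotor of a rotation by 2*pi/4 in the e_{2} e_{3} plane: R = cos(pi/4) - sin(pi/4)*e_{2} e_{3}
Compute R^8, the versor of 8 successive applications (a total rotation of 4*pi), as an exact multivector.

Half-angle bookkeeping: 8 applications in e_{2} e_{3} add up to rotor phase 8*pi/4 = 2 \pi, so R^8 = cos(2 \pi) - sin(2 \pi)*e_{2} e_{3}.
cos(2 \pi) = 1 and sin(2 \pi) = 0, so R^8 = 1. The total rotation 4*pi is 2 full turns, so every vector returns to itself, yet the rotor is +1, back on the identity sheet (an even number of 2*pi turns).
Answer: 1


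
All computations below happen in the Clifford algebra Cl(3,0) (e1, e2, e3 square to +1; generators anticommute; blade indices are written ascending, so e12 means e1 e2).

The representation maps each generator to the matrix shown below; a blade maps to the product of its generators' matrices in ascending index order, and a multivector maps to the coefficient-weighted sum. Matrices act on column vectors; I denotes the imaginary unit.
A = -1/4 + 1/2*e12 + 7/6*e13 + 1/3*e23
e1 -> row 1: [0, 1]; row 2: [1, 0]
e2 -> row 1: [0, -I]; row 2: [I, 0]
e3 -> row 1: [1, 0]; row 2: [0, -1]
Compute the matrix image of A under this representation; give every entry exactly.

Bivector images (products of the table entries): rho(e12) = rho(e1)rho(e2) = row 1: [I, 0]; row 2: [0, -I]; rho(e13) = rho(e1)rho(e3) = row 1: [0, -1]; row 2: [1, 0]; rho(e23) = rho(e2)rho(e3) = row 1: [0, I]; row 2: [I, 0].
M = (-1/4)*1 + (1/2)*rho(e12) + (7/6)*rho(e13) + (1/3)*rho(e23), summed entrywise (1 is the identity matrix):
Answer: row 1: [-1/4 + I/2, -7/6 + I/3]; row 2: [7/6 + I/3, -1/4 - I/2]


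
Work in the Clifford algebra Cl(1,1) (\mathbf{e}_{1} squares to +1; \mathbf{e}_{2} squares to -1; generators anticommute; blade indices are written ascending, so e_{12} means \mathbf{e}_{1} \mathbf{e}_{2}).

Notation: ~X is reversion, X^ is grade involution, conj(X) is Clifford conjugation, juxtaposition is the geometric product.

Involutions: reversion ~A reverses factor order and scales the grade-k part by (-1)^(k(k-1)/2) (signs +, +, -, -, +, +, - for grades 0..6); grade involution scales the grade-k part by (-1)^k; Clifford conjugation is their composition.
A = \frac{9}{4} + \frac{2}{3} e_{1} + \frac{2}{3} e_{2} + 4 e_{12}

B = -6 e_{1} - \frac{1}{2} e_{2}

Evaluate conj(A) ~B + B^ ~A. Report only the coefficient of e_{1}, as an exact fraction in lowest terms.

first term: \frac{11}{3} - \frac{31}{2} e_{1} - \frac{201}{8} e_{2} - \frac{11}{3} e_{12}
second term: \frac{11}{3} + \frac{23}{2} e_{1} - \frac{183}{8} e_{2} + \frac{11}{3} e_{12}
Answer: -4


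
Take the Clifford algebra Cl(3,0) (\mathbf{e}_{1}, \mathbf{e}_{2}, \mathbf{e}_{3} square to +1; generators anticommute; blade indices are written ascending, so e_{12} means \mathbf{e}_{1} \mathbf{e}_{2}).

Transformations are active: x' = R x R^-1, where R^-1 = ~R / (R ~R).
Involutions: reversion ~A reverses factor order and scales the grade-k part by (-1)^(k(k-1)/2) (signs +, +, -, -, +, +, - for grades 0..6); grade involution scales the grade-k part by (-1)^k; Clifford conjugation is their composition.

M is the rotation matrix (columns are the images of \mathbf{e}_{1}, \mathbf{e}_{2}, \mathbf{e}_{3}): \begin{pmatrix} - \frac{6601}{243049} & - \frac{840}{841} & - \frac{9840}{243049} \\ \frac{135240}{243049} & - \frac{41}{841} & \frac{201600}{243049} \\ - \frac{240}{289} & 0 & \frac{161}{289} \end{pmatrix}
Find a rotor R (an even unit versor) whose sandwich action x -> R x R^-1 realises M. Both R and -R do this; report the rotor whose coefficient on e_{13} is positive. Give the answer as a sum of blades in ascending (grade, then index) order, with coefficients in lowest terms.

Method: write R = a + b12*e_{12} + b13*e_{13} + b23*e_{23} with a^2 + b12^2 + b13^2 + b23^2 = 1 (so R^-1 = ~R). Expanding the columns R e_j ~R gives tr M = 4a^2 - 1 and, from the antisymmetric part, M21 - M12 = -4a*b12, M13 - M31 = 4a*b13, M32 - M23 = -4a*b23.
Here tr M = \frac{116951}{243049}, so a^2 = (1 + tr M)/4 = \frac{90000}{243049} and a = ±\frac{300}{493}. Taking a = \frac{300}{493}: M21 - M12 = \frac{378000}{243049}, M13 - M31 = \frac{192000}{243049}, M32 - M23 = -\frac{201600}{243049}, giving b12 = -\frac{315}{493}, b13 = \frac{160}{493}, b23 = \frac{168}{493}, i.e. R = \frac{300}{493} - \frac{315}{493} e_{12} + \frac{160}{493} e_{13} + \frac{168}{493} e_{23}.
Its e_{13} coefficient is already positive.
Answer: \frac{300}{493} - \frac{315}{493} e_{12} + \frac{160}{493} e_{13} + \frac{168}{493} e_{23}. Uniqueness: Spin(3) -> SO(3) maps R and -R to the same rotation of trace \frac{116951}{243049}; fixing the sign of the e_{13} coefficient removes the ambiguity.


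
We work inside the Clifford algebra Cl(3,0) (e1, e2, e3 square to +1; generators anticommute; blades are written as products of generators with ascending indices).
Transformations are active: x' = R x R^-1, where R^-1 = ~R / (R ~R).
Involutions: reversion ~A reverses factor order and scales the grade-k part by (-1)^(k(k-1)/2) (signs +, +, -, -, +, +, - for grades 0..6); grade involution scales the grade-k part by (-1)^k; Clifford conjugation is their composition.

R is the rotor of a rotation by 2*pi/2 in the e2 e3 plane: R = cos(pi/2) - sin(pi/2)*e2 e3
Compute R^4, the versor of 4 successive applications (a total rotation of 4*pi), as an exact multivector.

Because a rotor carries half the rotation angle, composing 4 copies of this e2 e3-plane rotor multiplies the phase: 4*(pi/2) = 2*pi, hence R^4 = cos(2*pi) - sin(2*pi)*e2 e3.
cos(2*pi) = 1 and sin(2*pi) = 0, so R^4 = 1. The total rotation 4*pi is 2 full turns, so every vector returns to itself, yet the rotor is +1, back on the identity sheet (an even number of 2*pi turns).
Answer: 1


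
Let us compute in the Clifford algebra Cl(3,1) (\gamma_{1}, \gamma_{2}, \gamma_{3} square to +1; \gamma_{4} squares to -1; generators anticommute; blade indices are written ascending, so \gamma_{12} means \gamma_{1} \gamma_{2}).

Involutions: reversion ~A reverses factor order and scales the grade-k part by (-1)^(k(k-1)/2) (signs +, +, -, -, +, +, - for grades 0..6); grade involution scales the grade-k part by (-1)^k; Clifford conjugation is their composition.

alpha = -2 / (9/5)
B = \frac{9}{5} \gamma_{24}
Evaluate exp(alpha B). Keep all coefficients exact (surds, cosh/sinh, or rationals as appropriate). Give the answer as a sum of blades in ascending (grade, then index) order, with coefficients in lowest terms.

B^2 = (\frac{9}{5})^2*(\gamma_{24})^2 = \frac{81}{25}*(+1) = \frac{81}{25} (a basis 2-blade squares to minus the product of its generators' squares).
B^2 = \frac{81}{25} — B^2 > 0, so the exponential closes hyperbolically: l = \frac{9}{5}, alpha*l = -2, so exp(alpha B) = cosh(-2) + (sinh(-2)/(\frac{9}{5}))*B = \cosh{\left(2 \right)} + (- \frac{5 \sinh{\left(2 \right)}}{9})*B.
Answer: \cosh{\left(2 \right)} - \sinh{\left(2 \right)} \gamma_{24}


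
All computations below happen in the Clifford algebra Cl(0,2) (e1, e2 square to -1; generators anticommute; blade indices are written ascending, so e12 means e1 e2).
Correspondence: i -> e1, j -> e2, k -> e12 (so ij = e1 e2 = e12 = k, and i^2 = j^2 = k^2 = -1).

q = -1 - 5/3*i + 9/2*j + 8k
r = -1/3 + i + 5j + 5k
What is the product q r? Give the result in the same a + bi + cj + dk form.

In blades: q = -1 - 5/3*e1 + 9/2*e2 + 8*e12, r = -1/3 + e1 + 5*e2 + 5*e12.
Distribute q over r term by term (generator squares from the signature, products reordered to ascending indices): (-1)*r = 1/3 - e1 - 5*e2 - 5*e12; (-5/3*e1)*r = 5/3 + 5/9*e1 + 25/3*e2 - 25/3*e12; (9/2*e2)*r = -45/2 + 45/2*e1 - 3/2*e2 - 9/2*e12; (8*e12)*r = -40 - 40*e1 + 8*e2 - 8/3*e12.
Sum: -121/2 - 323/18*e1 + 59/6*e2 - 41/2*e12; translating back through the correspondence:
Answer: -121/2 - 323/18*i + 59/6*j - 41/2*k


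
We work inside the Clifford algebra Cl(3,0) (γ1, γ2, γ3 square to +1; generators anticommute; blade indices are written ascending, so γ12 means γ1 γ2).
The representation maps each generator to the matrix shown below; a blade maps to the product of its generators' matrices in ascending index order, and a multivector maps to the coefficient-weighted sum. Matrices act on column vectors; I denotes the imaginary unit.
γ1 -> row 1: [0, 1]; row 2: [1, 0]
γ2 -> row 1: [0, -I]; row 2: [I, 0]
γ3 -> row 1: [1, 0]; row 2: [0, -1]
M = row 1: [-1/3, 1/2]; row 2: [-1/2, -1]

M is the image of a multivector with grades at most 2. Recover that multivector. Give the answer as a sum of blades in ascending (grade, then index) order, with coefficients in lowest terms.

Method: 1, rho(γ1), rho(γ2), rho(γ3) form a trace-orthogonal basis of the 2x2 complex matrices (tr(X Y) = 2 if X = Y, else 0), so M = m0*1 + m1*rho(γ1) + m2*rho(γ2) + m3*rho(γ3) with m0 = tr(M)/2 = -2/3, m1 = tr(M rho(γ1))/2 = 0, m2 = tr(M rho(γ2))/2 = I/2, m3 = tr(M rho(γ3))/2 = 1/3.
Multiplying table entries, the bivector images are rho(γ12) = I*rho(γ3), rho(γ13) = -I*rho(γ2), rho(γ23) = I*rho(γ1); with real blade coefficients the real parts of m0..m3 are the coefficients of 1, γ1, γ2, γ3 and the imaginary parts give the bivectors (γ23: Im m1, γ13: -Im m2, γ12: Im m3).
Answer: -2/3 + 1/3*γ3 - 1/2*γ13


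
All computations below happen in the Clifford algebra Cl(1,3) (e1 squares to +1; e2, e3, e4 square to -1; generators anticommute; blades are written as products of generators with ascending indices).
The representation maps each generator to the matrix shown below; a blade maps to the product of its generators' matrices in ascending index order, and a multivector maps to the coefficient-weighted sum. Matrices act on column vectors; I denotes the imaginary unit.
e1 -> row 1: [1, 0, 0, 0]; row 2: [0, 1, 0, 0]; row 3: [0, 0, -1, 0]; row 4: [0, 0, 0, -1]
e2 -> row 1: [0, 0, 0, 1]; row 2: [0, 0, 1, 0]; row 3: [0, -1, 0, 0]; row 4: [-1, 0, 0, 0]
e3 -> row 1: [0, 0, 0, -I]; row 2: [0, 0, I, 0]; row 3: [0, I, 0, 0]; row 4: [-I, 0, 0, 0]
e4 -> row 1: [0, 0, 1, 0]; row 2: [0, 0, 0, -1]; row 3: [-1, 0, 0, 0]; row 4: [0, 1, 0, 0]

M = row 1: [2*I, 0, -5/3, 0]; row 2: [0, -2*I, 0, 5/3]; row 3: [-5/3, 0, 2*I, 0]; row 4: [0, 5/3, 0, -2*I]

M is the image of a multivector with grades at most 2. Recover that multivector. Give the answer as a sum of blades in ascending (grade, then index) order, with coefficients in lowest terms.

Method: the blade images are trace-orthogonal — tr(rho(e_A) rho(e_B)^-1) = 4 if A = B and 0 otherwise — and rho(e_A)^-1 = (e_A)^2 * rho(e_A) with (e_A)^2 = +1 or -1, so the coefficient of e_A in the preimage is (e_A)^2 * tr(M rho(e_A))/4.
Nonzero projections over blades of grade <= 2: e1 e4: (e1 e4)^2 = +1, tr(M rho(e1 e4)) = -20/3, coefficient -5/3; e2 e3: (e2 e3)^2 = -1, tr(M rho(e2 e3)) = 8, coefficient -2. Every other blade of grade <= 2 projects to 0.
Answer: -5/3*e1 e4 - 2*e2 e3
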